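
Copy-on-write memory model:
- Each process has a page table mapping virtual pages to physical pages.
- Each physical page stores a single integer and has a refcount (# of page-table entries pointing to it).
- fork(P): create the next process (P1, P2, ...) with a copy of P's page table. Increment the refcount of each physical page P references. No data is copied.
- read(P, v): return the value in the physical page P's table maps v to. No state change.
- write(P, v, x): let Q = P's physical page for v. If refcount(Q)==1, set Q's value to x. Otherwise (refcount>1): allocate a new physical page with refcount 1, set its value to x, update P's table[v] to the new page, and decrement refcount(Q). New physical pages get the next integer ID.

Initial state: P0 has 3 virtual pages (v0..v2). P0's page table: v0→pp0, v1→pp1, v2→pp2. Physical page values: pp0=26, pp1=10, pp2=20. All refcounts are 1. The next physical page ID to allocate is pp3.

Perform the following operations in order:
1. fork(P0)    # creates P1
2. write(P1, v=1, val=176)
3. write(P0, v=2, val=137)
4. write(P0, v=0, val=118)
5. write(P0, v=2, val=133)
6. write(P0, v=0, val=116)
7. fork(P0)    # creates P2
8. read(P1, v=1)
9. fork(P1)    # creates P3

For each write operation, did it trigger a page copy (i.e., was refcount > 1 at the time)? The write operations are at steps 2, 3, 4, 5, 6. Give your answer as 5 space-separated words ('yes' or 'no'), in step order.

Op 1: fork(P0) -> P1. 3 ppages; refcounts: pp0:2 pp1:2 pp2:2
Op 2: write(P1, v1, 176). refcount(pp1)=2>1 -> COPY to pp3. 4 ppages; refcounts: pp0:2 pp1:1 pp2:2 pp3:1
Op 3: write(P0, v2, 137). refcount(pp2)=2>1 -> COPY to pp4. 5 ppages; refcounts: pp0:2 pp1:1 pp2:1 pp3:1 pp4:1
Op 4: write(P0, v0, 118). refcount(pp0)=2>1 -> COPY to pp5. 6 ppages; refcounts: pp0:1 pp1:1 pp2:1 pp3:1 pp4:1 pp5:1
Op 5: write(P0, v2, 133). refcount(pp4)=1 -> write in place. 6 ppages; refcounts: pp0:1 pp1:1 pp2:1 pp3:1 pp4:1 pp5:1
Op 6: write(P0, v0, 116). refcount(pp5)=1 -> write in place. 6 ppages; refcounts: pp0:1 pp1:1 pp2:1 pp3:1 pp4:1 pp5:1
Op 7: fork(P0) -> P2. 6 ppages; refcounts: pp0:1 pp1:2 pp2:1 pp3:1 pp4:2 pp5:2
Op 8: read(P1, v1) -> 176. No state change.
Op 9: fork(P1) -> P3. 6 ppages; refcounts: pp0:2 pp1:2 pp2:2 pp3:2 pp4:2 pp5:2

yes yes yes no no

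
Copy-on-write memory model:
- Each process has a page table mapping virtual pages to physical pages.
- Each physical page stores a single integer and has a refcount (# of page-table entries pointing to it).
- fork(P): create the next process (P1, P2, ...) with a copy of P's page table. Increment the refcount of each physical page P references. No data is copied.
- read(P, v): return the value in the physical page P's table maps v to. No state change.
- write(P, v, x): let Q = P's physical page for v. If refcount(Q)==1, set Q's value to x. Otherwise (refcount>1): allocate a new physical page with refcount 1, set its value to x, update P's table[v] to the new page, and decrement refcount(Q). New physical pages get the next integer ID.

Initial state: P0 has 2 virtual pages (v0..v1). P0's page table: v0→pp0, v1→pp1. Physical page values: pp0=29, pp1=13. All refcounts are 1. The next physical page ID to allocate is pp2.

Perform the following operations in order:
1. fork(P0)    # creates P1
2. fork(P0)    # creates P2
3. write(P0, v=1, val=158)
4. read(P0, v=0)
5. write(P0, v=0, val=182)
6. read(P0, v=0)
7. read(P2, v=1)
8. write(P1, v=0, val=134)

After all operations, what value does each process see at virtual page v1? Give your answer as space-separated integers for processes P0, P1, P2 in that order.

Op 1: fork(P0) -> P1. 2 ppages; refcounts: pp0:2 pp1:2
Op 2: fork(P0) -> P2. 2 ppages; refcounts: pp0:3 pp1:3
Op 3: write(P0, v1, 158). refcount(pp1)=3>1 -> COPY to pp2. 3 ppages; refcounts: pp0:3 pp1:2 pp2:1
Op 4: read(P0, v0) -> 29. No state change.
Op 5: write(P0, v0, 182). refcount(pp0)=3>1 -> COPY to pp3. 4 ppages; refcounts: pp0:2 pp1:2 pp2:1 pp3:1
Op 6: read(P0, v0) -> 182. No state change.
Op 7: read(P2, v1) -> 13. No state change.
Op 8: write(P1, v0, 134). refcount(pp0)=2>1 -> COPY to pp4. 5 ppages; refcounts: pp0:1 pp1:2 pp2:1 pp3:1 pp4:1
P0: v1 -> pp2 = 158
P1: v1 -> pp1 = 13
P2: v1 -> pp1 = 13

Answer: 158 13 13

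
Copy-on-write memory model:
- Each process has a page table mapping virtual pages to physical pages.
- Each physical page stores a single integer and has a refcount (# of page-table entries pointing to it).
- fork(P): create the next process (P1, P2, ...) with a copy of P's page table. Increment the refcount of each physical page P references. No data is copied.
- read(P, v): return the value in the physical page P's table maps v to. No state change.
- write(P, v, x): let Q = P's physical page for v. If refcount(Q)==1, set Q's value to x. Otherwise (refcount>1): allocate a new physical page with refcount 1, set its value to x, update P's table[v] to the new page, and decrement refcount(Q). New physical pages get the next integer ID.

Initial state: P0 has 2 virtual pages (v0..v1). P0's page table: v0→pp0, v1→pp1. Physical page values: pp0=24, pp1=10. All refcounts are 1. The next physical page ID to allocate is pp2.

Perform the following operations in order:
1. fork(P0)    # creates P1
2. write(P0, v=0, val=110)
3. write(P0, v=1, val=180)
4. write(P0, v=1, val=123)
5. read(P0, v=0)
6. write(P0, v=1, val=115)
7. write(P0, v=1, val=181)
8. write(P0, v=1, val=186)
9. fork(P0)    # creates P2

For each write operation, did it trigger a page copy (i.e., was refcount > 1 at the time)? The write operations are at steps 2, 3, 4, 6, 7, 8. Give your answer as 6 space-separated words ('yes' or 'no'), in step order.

Op 1: fork(P0) -> P1. 2 ppages; refcounts: pp0:2 pp1:2
Op 2: write(P0, v0, 110). refcount(pp0)=2>1 -> COPY to pp2. 3 ppages; refcounts: pp0:1 pp1:2 pp2:1
Op 3: write(P0, v1, 180). refcount(pp1)=2>1 -> COPY to pp3. 4 ppages; refcounts: pp0:1 pp1:1 pp2:1 pp3:1
Op 4: write(P0, v1, 123). refcount(pp3)=1 -> write in place. 4 ppages; refcounts: pp0:1 pp1:1 pp2:1 pp3:1
Op 5: read(P0, v0) -> 110. No state change.
Op 6: write(P0, v1, 115). refcount(pp3)=1 -> write in place. 4 ppages; refcounts: pp0:1 pp1:1 pp2:1 pp3:1
Op 7: write(P0, v1, 181). refcount(pp3)=1 -> write in place. 4 ppages; refcounts: pp0:1 pp1:1 pp2:1 pp3:1
Op 8: write(P0, v1, 186). refcount(pp3)=1 -> write in place. 4 ppages; refcounts: pp0:1 pp1:1 pp2:1 pp3:1
Op 9: fork(P0) -> P2. 4 ppages; refcounts: pp0:1 pp1:1 pp2:2 pp3:2

yes yes no no no no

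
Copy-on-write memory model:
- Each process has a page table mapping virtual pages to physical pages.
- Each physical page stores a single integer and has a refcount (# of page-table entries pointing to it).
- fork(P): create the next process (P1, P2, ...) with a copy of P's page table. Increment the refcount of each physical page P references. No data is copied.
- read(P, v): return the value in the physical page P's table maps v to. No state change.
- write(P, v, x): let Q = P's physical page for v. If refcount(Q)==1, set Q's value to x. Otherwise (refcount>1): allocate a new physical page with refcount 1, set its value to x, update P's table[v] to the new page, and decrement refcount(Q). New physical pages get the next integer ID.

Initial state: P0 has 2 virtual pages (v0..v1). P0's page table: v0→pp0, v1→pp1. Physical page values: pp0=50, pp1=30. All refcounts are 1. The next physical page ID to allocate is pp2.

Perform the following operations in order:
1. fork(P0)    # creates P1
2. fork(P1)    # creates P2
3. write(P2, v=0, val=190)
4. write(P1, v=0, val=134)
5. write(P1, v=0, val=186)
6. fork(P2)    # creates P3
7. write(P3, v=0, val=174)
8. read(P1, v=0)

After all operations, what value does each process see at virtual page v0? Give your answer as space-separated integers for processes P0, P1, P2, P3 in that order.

Answer: 50 186 190 174

Derivation:
Op 1: fork(P0) -> P1. 2 ppages; refcounts: pp0:2 pp1:2
Op 2: fork(P1) -> P2. 2 ppages; refcounts: pp0:3 pp1:3
Op 3: write(P2, v0, 190). refcount(pp0)=3>1 -> COPY to pp2. 3 ppages; refcounts: pp0:2 pp1:3 pp2:1
Op 4: write(P1, v0, 134). refcount(pp0)=2>1 -> COPY to pp3. 4 ppages; refcounts: pp0:1 pp1:3 pp2:1 pp3:1
Op 5: write(P1, v0, 186). refcount(pp3)=1 -> write in place. 4 ppages; refcounts: pp0:1 pp1:3 pp2:1 pp3:1
Op 6: fork(P2) -> P3. 4 ppages; refcounts: pp0:1 pp1:4 pp2:2 pp3:1
Op 7: write(P3, v0, 174). refcount(pp2)=2>1 -> COPY to pp4. 5 ppages; refcounts: pp0:1 pp1:4 pp2:1 pp3:1 pp4:1
Op 8: read(P1, v0) -> 186. No state change.
P0: v0 -> pp0 = 50
P1: v0 -> pp3 = 186
P2: v0 -> pp2 = 190
P3: v0 -> pp4 = 174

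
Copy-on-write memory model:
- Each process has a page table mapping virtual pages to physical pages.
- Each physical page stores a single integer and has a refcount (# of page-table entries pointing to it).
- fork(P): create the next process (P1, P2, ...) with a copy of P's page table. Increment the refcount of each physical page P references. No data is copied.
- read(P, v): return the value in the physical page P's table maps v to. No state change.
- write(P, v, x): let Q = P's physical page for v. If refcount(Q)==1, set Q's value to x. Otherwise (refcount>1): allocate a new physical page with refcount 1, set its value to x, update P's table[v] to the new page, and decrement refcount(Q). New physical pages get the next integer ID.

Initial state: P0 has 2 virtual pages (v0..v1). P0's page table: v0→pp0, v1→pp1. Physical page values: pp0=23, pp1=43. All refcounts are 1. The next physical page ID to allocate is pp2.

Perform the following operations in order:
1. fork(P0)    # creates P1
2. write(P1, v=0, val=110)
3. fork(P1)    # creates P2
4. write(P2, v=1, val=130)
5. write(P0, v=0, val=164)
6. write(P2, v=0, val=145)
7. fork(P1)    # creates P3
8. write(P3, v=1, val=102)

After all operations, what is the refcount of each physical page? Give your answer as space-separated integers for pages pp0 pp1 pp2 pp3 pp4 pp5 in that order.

Answer: 1 2 2 1 1 1

Derivation:
Op 1: fork(P0) -> P1. 2 ppages; refcounts: pp0:2 pp1:2
Op 2: write(P1, v0, 110). refcount(pp0)=2>1 -> COPY to pp2. 3 ppages; refcounts: pp0:1 pp1:2 pp2:1
Op 3: fork(P1) -> P2. 3 ppages; refcounts: pp0:1 pp1:3 pp2:2
Op 4: write(P2, v1, 130). refcount(pp1)=3>1 -> COPY to pp3. 4 ppages; refcounts: pp0:1 pp1:2 pp2:2 pp3:1
Op 5: write(P0, v0, 164). refcount(pp0)=1 -> write in place. 4 ppages; refcounts: pp0:1 pp1:2 pp2:2 pp3:1
Op 6: write(P2, v0, 145). refcount(pp2)=2>1 -> COPY to pp4. 5 ppages; refcounts: pp0:1 pp1:2 pp2:1 pp3:1 pp4:1
Op 7: fork(P1) -> P3. 5 ppages; refcounts: pp0:1 pp1:3 pp2:2 pp3:1 pp4:1
Op 8: write(P3, v1, 102). refcount(pp1)=3>1 -> COPY to pp5. 6 ppages; refcounts: pp0:1 pp1:2 pp2:2 pp3:1 pp4:1 pp5:1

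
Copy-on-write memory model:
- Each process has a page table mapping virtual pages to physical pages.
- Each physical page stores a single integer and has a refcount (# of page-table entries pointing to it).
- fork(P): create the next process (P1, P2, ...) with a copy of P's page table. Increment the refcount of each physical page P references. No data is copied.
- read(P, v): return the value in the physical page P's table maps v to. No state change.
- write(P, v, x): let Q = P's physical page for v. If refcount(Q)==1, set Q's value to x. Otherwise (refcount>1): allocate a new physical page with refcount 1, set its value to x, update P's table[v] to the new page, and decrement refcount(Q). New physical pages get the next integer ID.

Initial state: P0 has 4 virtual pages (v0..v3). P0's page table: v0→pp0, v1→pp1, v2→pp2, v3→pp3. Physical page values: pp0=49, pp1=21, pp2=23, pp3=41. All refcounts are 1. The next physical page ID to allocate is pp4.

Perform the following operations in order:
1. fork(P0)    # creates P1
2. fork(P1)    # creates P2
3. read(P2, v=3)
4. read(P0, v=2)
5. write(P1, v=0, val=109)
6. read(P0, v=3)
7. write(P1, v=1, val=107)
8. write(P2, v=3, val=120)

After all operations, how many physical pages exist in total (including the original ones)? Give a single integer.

Op 1: fork(P0) -> P1. 4 ppages; refcounts: pp0:2 pp1:2 pp2:2 pp3:2
Op 2: fork(P1) -> P2. 4 ppages; refcounts: pp0:3 pp1:3 pp2:3 pp3:3
Op 3: read(P2, v3) -> 41. No state change.
Op 4: read(P0, v2) -> 23. No state change.
Op 5: write(P1, v0, 109). refcount(pp0)=3>1 -> COPY to pp4. 5 ppages; refcounts: pp0:2 pp1:3 pp2:3 pp3:3 pp4:1
Op 6: read(P0, v3) -> 41. No state change.
Op 7: write(P1, v1, 107). refcount(pp1)=3>1 -> COPY to pp5. 6 ppages; refcounts: pp0:2 pp1:2 pp2:3 pp3:3 pp4:1 pp5:1
Op 8: write(P2, v3, 120). refcount(pp3)=3>1 -> COPY to pp6. 7 ppages; refcounts: pp0:2 pp1:2 pp2:3 pp3:2 pp4:1 pp5:1 pp6:1

Answer: 7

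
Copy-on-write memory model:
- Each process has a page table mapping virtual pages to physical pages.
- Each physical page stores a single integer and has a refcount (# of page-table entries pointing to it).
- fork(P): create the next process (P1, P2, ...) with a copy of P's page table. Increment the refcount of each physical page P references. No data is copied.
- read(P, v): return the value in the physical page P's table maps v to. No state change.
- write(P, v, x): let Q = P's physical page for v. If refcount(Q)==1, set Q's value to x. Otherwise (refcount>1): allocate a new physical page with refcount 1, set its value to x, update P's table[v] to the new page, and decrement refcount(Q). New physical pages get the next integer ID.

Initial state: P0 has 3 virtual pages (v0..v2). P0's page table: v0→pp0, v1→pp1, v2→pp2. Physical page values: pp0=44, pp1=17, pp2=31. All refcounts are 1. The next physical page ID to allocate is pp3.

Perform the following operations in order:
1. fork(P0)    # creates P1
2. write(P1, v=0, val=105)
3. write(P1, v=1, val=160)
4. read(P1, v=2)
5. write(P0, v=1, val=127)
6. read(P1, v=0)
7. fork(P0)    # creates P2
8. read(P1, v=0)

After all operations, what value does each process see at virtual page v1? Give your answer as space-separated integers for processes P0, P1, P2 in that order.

Answer: 127 160 127

Derivation:
Op 1: fork(P0) -> P1. 3 ppages; refcounts: pp0:2 pp1:2 pp2:2
Op 2: write(P1, v0, 105). refcount(pp0)=2>1 -> COPY to pp3. 4 ppages; refcounts: pp0:1 pp1:2 pp2:2 pp3:1
Op 3: write(P1, v1, 160). refcount(pp1)=2>1 -> COPY to pp4. 5 ppages; refcounts: pp0:1 pp1:1 pp2:2 pp3:1 pp4:1
Op 4: read(P1, v2) -> 31. No state change.
Op 5: write(P0, v1, 127). refcount(pp1)=1 -> write in place. 5 ppages; refcounts: pp0:1 pp1:1 pp2:2 pp3:1 pp4:1
Op 6: read(P1, v0) -> 105. No state change.
Op 7: fork(P0) -> P2. 5 ppages; refcounts: pp0:2 pp1:2 pp2:3 pp3:1 pp4:1
Op 8: read(P1, v0) -> 105. No state change.
P0: v1 -> pp1 = 127
P1: v1 -> pp4 = 160
P2: v1 -> pp1 = 127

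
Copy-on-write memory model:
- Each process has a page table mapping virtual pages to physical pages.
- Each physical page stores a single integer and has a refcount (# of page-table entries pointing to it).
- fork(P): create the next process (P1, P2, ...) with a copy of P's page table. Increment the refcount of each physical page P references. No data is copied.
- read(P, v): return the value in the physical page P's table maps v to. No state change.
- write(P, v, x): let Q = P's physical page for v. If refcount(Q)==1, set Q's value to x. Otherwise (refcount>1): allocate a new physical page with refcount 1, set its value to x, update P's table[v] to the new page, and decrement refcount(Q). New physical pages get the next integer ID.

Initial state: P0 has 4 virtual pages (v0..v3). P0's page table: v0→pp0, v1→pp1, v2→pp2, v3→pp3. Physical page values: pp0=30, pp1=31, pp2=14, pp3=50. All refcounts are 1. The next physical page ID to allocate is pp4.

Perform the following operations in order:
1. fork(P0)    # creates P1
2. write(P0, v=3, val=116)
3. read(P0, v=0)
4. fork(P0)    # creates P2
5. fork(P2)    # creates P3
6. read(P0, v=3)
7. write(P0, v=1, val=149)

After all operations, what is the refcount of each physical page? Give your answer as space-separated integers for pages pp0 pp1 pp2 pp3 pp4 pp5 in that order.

Answer: 4 3 4 1 3 1

Derivation:
Op 1: fork(P0) -> P1. 4 ppages; refcounts: pp0:2 pp1:2 pp2:2 pp3:2
Op 2: write(P0, v3, 116). refcount(pp3)=2>1 -> COPY to pp4. 5 ppages; refcounts: pp0:2 pp1:2 pp2:2 pp3:1 pp4:1
Op 3: read(P0, v0) -> 30. No state change.
Op 4: fork(P0) -> P2. 5 ppages; refcounts: pp0:3 pp1:3 pp2:3 pp3:1 pp4:2
Op 5: fork(P2) -> P3. 5 ppages; refcounts: pp0:4 pp1:4 pp2:4 pp3:1 pp4:3
Op 6: read(P0, v3) -> 116. No state change.
Op 7: write(P0, v1, 149). refcount(pp1)=4>1 -> COPY to pp5. 6 ppages; refcounts: pp0:4 pp1:3 pp2:4 pp3:1 pp4:3 pp5:1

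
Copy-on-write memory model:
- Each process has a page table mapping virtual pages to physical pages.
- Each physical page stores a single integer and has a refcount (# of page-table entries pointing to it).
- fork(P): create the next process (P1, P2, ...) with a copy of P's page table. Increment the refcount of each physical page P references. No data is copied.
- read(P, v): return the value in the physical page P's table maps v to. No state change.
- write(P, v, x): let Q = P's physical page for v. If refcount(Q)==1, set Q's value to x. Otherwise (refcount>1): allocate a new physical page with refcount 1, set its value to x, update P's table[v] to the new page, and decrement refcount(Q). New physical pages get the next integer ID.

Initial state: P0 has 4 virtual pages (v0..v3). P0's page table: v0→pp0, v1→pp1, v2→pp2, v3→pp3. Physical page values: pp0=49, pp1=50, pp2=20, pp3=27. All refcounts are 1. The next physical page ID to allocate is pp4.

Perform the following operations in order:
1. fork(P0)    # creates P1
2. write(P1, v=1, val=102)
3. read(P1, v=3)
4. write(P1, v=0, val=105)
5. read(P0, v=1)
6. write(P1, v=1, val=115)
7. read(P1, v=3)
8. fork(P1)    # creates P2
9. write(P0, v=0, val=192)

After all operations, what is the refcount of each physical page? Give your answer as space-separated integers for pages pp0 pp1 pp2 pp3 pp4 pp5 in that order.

Answer: 1 1 3 3 2 2

Derivation:
Op 1: fork(P0) -> P1. 4 ppages; refcounts: pp0:2 pp1:2 pp2:2 pp3:2
Op 2: write(P1, v1, 102). refcount(pp1)=2>1 -> COPY to pp4. 5 ppages; refcounts: pp0:2 pp1:1 pp2:2 pp3:2 pp4:1
Op 3: read(P1, v3) -> 27. No state change.
Op 4: write(P1, v0, 105). refcount(pp0)=2>1 -> COPY to pp5. 6 ppages; refcounts: pp0:1 pp1:1 pp2:2 pp3:2 pp4:1 pp5:1
Op 5: read(P0, v1) -> 50. No state change.
Op 6: write(P1, v1, 115). refcount(pp4)=1 -> write in place. 6 ppages; refcounts: pp0:1 pp1:1 pp2:2 pp3:2 pp4:1 pp5:1
Op 7: read(P1, v3) -> 27. No state change.
Op 8: fork(P1) -> P2. 6 ppages; refcounts: pp0:1 pp1:1 pp2:3 pp3:3 pp4:2 pp5:2
Op 9: write(P0, v0, 192). refcount(pp0)=1 -> write in place. 6 ppages; refcounts: pp0:1 pp1:1 pp2:3 pp3:3 pp4:2 pp5:2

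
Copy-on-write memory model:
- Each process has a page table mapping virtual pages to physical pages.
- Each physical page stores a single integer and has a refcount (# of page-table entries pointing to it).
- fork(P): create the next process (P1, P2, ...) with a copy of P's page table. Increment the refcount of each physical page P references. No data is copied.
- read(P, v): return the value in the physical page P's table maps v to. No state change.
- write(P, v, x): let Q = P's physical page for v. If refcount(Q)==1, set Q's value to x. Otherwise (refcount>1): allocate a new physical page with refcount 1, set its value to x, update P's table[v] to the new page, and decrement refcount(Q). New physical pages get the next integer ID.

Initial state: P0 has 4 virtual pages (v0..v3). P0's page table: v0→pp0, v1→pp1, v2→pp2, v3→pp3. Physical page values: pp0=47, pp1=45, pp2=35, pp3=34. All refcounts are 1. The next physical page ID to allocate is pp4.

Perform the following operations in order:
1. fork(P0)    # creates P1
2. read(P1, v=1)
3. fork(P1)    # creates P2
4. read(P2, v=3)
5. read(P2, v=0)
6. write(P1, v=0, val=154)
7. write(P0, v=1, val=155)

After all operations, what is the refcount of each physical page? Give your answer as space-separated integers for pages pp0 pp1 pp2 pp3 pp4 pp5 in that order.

Op 1: fork(P0) -> P1. 4 ppages; refcounts: pp0:2 pp1:2 pp2:2 pp3:2
Op 2: read(P1, v1) -> 45. No state change.
Op 3: fork(P1) -> P2. 4 ppages; refcounts: pp0:3 pp1:3 pp2:3 pp3:3
Op 4: read(P2, v3) -> 34. No state change.
Op 5: read(P2, v0) -> 47. No state change.
Op 6: write(P1, v0, 154). refcount(pp0)=3>1 -> COPY to pp4. 5 ppages; refcounts: pp0:2 pp1:3 pp2:3 pp3:3 pp4:1
Op 7: write(P0, v1, 155). refcount(pp1)=3>1 -> COPY to pp5. 6 ppages; refcounts: pp0:2 pp1:2 pp2:3 pp3:3 pp4:1 pp5:1

Answer: 2 2 3 3 1 1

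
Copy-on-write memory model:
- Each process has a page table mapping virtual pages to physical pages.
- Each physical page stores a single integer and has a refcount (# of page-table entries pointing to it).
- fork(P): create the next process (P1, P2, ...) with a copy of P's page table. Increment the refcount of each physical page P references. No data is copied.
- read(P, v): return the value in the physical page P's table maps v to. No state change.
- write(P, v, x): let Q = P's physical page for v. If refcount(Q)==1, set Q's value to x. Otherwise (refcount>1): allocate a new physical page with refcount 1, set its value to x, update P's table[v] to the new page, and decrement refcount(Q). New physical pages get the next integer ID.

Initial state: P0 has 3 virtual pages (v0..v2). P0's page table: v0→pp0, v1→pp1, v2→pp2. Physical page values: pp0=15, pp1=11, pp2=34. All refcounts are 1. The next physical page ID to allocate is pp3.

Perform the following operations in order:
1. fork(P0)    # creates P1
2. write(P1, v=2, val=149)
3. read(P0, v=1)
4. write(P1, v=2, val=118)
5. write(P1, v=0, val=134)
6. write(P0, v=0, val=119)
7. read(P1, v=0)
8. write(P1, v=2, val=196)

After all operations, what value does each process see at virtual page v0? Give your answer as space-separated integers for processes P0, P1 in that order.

Op 1: fork(P0) -> P1. 3 ppages; refcounts: pp0:2 pp1:2 pp2:2
Op 2: write(P1, v2, 149). refcount(pp2)=2>1 -> COPY to pp3. 4 ppages; refcounts: pp0:2 pp1:2 pp2:1 pp3:1
Op 3: read(P0, v1) -> 11. No state change.
Op 4: write(P1, v2, 118). refcount(pp3)=1 -> write in place. 4 ppages; refcounts: pp0:2 pp1:2 pp2:1 pp3:1
Op 5: write(P1, v0, 134). refcount(pp0)=2>1 -> COPY to pp4. 5 ppages; refcounts: pp0:1 pp1:2 pp2:1 pp3:1 pp4:1
Op 6: write(P0, v0, 119). refcount(pp0)=1 -> write in place. 5 ppages; refcounts: pp0:1 pp1:2 pp2:1 pp3:1 pp4:1
Op 7: read(P1, v0) -> 134. No state change.
Op 8: write(P1, v2, 196). refcount(pp3)=1 -> write in place. 5 ppages; refcounts: pp0:1 pp1:2 pp2:1 pp3:1 pp4:1
P0: v0 -> pp0 = 119
P1: v0 -> pp4 = 134

Answer: 119 134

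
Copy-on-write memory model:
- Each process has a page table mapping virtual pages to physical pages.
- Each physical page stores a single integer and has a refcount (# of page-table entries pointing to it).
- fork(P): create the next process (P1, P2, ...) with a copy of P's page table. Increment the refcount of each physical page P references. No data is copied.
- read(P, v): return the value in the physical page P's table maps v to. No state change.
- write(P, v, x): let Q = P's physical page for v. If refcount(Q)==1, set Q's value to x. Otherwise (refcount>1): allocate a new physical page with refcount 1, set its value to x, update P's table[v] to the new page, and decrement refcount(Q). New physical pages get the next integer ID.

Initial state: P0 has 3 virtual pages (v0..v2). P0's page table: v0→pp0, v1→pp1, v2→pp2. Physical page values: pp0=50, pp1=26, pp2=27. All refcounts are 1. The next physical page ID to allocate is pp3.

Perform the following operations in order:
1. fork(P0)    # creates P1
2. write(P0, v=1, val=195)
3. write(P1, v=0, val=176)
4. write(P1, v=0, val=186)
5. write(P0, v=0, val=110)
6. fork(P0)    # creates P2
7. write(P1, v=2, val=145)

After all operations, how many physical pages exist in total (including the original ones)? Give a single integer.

Answer: 6

Derivation:
Op 1: fork(P0) -> P1. 3 ppages; refcounts: pp0:2 pp1:2 pp2:2
Op 2: write(P0, v1, 195). refcount(pp1)=2>1 -> COPY to pp3. 4 ppages; refcounts: pp0:2 pp1:1 pp2:2 pp3:1
Op 3: write(P1, v0, 176). refcount(pp0)=2>1 -> COPY to pp4. 5 ppages; refcounts: pp0:1 pp1:1 pp2:2 pp3:1 pp4:1
Op 4: write(P1, v0, 186). refcount(pp4)=1 -> write in place. 5 ppages; refcounts: pp0:1 pp1:1 pp2:2 pp3:1 pp4:1
Op 5: write(P0, v0, 110). refcount(pp0)=1 -> write in place. 5 ppages; refcounts: pp0:1 pp1:1 pp2:2 pp3:1 pp4:1
Op 6: fork(P0) -> P2. 5 ppages; refcounts: pp0:2 pp1:1 pp2:3 pp3:2 pp4:1
Op 7: write(P1, v2, 145). refcount(pp2)=3>1 -> COPY to pp5. 6 ppages; refcounts: pp0:2 pp1:1 pp2:2 pp3:2 pp4:1 pp5:1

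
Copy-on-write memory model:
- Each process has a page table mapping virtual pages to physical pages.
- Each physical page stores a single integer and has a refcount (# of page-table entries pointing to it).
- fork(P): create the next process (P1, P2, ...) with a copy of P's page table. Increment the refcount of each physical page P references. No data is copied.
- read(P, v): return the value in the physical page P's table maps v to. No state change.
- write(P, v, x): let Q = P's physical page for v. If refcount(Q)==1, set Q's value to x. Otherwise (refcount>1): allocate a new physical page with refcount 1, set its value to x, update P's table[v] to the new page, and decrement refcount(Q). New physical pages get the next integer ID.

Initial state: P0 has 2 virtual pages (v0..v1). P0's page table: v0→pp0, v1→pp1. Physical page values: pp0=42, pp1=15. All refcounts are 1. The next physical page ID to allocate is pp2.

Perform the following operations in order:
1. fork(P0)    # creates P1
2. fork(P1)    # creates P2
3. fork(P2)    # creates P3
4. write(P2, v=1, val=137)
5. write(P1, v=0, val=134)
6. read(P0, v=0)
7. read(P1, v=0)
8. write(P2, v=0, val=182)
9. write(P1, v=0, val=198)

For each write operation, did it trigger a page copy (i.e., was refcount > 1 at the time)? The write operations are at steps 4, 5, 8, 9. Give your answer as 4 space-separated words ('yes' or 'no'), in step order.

Op 1: fork(P0) -> P1. 2 ppages; refcounts: pp0:2 pp1:2
Op 2: fork(P1) -> P2. 2 ppages; refcounts: pp0:3 pp1:3
Op 3: fork(P2) -> P3. 2 ppages; refcounts: pp0:4 pp1:4
Op 4: write(P2, v1, 137). refcount(pp1)=4>1 -> COPY to pp2. 3 ppages; refcounts: pp0:4 pp1:3 pp2:1
Op 5: write(P1, v0, 134). refcount(pp0)=4>1 -> COPY to pp3. 4 ppages; refcounts: pp0:3 pp1:3 pp2:1 pp3:1
Op 6: read(P0, v0) -> 42. No state change.
Op 7: read(P1, v0) -> 134. No state change.
Op 8: write(P2, v0, 182). refcount(pp0)=3>1 -> COPY to pp4. 5 ppages; refcounts: pp0:2 pp1:3 pp2:1 pp3:1 pp4:1
Op 9: write(P1, v0, 198). refcount(pp3)=1 -> write in place. 5 ppages; refcounts: pp0:2 pp1:3 pp2:1 pp3:1 pp4:1

yes yes yes no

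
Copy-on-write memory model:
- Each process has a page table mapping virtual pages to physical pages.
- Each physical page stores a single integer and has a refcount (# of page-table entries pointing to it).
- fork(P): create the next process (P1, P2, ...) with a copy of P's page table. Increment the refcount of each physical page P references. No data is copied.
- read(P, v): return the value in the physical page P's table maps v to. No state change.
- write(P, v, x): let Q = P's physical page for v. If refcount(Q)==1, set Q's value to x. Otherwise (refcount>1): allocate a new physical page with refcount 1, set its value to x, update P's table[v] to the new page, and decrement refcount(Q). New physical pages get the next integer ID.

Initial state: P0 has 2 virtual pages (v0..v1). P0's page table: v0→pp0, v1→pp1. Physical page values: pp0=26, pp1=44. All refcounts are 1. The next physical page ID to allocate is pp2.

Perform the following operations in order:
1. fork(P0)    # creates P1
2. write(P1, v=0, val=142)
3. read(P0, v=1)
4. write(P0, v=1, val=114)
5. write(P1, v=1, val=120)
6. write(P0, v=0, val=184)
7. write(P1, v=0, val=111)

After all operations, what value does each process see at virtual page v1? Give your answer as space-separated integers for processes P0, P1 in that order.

Op 1: fork(P0) -> P1. 2 ppages; refcounts: pp0:2 pp1:2
Op 2: write(P1, v0, 142). refcount(pp0)=2>1 -> COPY to pp2. 3 ppages; refcounts: pp0:1 pp1:2 pp2:1
Op 3: read(P0, v1) -> 44. No state change.
Op 4: write(P0, v1, 114). refcount(pp1)=2>1 -> COPY to pp3. 4 ppages; refcounts: pp0:1 pp1:1 pp2:1 pp3:1
Op 5: write(P1, v1, 120). refcount(pp1)=1 -> write in place. 4 ppages; refcounts: pp0:1 pp1:1 pp2:1 pp3:1
Op 6: write(P0, v0, 184). refcount(pp0)=1 -> write in place. 4 ppages; refcounts: pp0:1 pp1:1 pp2:1 pp3:1
Op 7: write(P1, v0, 111). refcount(pp2)=1 -> write in place. 4 ppages; refcounts: pp0:1 pp1:1 pp2:1 pp3:1
P0: v1 -> pp3 = 114
P1: v1 -> pp1 = 120

Answer: 114 120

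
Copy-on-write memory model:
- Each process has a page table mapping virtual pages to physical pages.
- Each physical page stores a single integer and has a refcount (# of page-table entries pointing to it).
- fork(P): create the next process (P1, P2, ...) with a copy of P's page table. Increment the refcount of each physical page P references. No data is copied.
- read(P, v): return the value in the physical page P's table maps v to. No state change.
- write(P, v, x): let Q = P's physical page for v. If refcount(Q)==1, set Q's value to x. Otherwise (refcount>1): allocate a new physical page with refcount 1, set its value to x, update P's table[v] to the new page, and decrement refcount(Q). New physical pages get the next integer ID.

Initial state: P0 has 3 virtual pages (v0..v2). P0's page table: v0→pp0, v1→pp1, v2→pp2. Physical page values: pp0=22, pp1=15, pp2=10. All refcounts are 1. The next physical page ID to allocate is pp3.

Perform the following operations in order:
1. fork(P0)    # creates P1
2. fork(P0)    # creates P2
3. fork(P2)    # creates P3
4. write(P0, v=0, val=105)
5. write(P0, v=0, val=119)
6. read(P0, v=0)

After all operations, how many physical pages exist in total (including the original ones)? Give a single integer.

Answer: 4

Derivation:
Op 1: fork(P0) -> P1. 3 ppages; refcounts: pp0:2 pp1:2 pp2:2
Op 2: fork(P0) -> P2. 3 ppages; refcounts: pp0:3 pp1:3 pp2:3
Op 3: fork(P2) -> P3. 3 ppages; refcounts: pp0:4 pp1:4 pp2:4
Op 4: write(P0, v0, 105). refcount(pp0)=4>1 -> COPY to pp3. 4 ppages; refcounts: pp0:3 pp1:4 pp2:4 pp3:1
Op 5: write(P0, v0, 119). refcount(pp3)=1 -> write in place. 4 ppages; refcounts: pp0:3 pp1:4 pp2:4 pp3:1
Op 6: read(P0, v0) -> 119. No state change.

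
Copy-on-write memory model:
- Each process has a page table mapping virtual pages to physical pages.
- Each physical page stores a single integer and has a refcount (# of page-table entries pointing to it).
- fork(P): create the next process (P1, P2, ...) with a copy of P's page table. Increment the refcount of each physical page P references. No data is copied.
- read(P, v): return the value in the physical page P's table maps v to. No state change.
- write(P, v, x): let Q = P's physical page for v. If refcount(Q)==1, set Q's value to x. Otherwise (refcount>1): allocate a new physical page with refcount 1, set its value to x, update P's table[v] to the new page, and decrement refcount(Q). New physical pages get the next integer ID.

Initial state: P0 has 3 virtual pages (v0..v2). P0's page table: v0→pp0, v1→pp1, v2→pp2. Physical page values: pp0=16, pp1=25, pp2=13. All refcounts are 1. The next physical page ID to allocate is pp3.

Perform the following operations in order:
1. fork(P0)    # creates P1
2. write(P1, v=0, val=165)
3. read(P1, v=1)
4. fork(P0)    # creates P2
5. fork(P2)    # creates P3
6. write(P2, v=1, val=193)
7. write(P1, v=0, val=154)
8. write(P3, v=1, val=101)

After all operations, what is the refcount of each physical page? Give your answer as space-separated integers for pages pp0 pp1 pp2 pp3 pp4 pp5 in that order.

Answer: 3 2 4 1 1 1

Derivation:
Op 1: fork(P0) -> P1. 3 ppages; refcounts: pp0:2 pp1:2 pp2:2
Op 2: write(P1, v0, 165). refcount(pp0)=2>1 -> COPY to pp3. 4 ppages; refcounts: pp0:1 pp1:2 pp2:2 pp3:1
Op 3: read(P1, v1) -> 25. No state change.
Op 4: fork(P0) -> P2. 4 ppages; refcounts: pp0:2 pp1:3 pp2:3 pp3:1
Op 5: fork(P2) -> P3. 4 ppages; refcounts: pp0:3 pp1:4 pp2:4 pp3:1
Op 6: write(P2, v1, 193). refcount(pp1)=4>1 -> COPY to pp4. 5 ppages; refcounts: pp0:3 pp1:3 pp2:4 pp3:1 pp4:1
Op 7: write(P1, v0, 154). refcount(pp3)=1 -> write in place. 5 ppages; refcounts: pp0:3 pp1:3 pp2:4 pp3:1 pp4:1
Op 8: write(P3, v1, 101). refcount(pp1)=3>1 -> COPY to pp5. 6 ppages; refcounts: pp0:3 pp1:2 pp2:4 pp3:1 pp4:1 pp5:1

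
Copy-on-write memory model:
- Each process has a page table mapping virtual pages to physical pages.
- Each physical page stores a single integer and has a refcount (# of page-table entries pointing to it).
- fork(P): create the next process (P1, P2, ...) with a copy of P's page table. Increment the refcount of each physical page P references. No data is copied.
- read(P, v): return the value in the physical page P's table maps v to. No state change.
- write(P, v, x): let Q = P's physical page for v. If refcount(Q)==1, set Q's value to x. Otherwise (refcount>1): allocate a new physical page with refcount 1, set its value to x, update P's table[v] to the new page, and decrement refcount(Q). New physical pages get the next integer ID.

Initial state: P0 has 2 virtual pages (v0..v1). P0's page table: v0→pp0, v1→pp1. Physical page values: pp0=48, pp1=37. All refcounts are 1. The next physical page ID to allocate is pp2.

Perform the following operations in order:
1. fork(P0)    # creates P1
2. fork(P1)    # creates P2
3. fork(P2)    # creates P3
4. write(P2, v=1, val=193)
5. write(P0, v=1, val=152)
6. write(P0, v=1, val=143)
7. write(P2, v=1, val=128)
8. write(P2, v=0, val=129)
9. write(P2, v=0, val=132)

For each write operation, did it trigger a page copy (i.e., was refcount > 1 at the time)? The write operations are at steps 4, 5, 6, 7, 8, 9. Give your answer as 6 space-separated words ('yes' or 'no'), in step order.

Op 1: fork(P0) -> P1. 2 ppages; refcounts: pp0:2 pp1:2
Op 2: fork(P1) -> P2. 2 ppages; refcounts: pp0:3 pp1:3
Op 3: fork(P2) -> P3. 2 ppages; refcounts: pp0:4 pp1:4
Op 4: write(P2, v1, 193). refcount(pp1)=4>1 -> COPY to pp2. 3 ppages; refcounts: pp0:4 pp1:3 pp2:1
Op 5: write(P0, v1, 152). refcount(pp1)=3>1 -> COPY to pp3. 4 ppages; refcounts: pp0:4 pp1:2 pp2:1 pp3:1
Op 6: write(P0, v1, 143). refcount(pp3)=1 -> write in place. 4 ppages; refcounts: pp0:4 pp1:2 pp2:1 pp3:1
Op 7: write(P2, v1, 128). refcount(pp2)=1 -> write in place. 4 ppages; refcounts: pp0:4 pp1:2 pp2:1 pp3:1
Op 8: write(P2, v0, 129). refcount(pp0)=4>1 -> COPY to pp4. 5 ppages; refcounts: pp0:3 pp1:2 pp2:1 pp3:1 pp4:1
Op 9: write(P2, v0, 132). refcount(pp4)=1 -> write in place. 5 ppages; refcounts: pp0:3 pp1:2 pp2:1 pp3:1 pp4:1

yes yes no no yes no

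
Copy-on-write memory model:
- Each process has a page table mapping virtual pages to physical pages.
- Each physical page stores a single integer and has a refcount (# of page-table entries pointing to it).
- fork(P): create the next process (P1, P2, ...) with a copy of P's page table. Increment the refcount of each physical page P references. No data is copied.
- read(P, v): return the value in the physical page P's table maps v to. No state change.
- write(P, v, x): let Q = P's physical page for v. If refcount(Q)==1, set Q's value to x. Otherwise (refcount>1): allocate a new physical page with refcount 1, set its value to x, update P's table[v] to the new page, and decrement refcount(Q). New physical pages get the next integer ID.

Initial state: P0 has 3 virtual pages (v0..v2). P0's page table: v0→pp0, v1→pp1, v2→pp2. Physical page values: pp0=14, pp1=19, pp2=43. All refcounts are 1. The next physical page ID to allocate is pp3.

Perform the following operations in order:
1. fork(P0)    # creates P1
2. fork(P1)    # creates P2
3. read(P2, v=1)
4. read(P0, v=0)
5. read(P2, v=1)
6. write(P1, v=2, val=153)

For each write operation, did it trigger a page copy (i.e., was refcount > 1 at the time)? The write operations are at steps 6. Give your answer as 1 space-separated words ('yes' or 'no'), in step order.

Op 1: fork(P0) -> P1. 3 ppages; refcounts: pp0:2 pp1:2 pp2:2
Op 2: fork(P1) -> P2. 3 ppages; refcounts: pp0:3 pp1:3 pp2:3
Op 3: read(P2, v1) -> 19. No state change.
Op 4: read(P0, v0) -> 14. No state change.
Op 5: read(P2, v1) -> 19. No state change.
Op 6: write(P1, v2, 153). refcount(pp2)=3>1 -> COPY to pp3. 4 ppages; refcounts: pp0:3 pp1:3 pp2:2 pp3:1

yes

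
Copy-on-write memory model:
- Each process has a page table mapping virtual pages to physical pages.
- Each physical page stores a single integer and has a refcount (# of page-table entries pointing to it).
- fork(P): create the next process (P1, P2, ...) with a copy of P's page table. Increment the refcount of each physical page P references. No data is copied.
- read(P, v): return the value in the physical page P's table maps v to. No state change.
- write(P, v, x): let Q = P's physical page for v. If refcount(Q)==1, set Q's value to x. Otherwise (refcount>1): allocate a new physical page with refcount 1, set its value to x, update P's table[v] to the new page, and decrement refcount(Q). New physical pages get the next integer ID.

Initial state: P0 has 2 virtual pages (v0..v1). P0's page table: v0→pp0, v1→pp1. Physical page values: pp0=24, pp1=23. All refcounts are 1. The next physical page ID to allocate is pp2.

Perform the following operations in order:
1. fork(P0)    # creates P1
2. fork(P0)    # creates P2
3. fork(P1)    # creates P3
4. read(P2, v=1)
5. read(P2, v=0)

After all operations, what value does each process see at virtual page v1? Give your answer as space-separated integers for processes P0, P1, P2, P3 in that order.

Answer: 23 23 23 23

Derivation:
Op 1: fork(P0) -> P1. 2 ppages; refcounts: pp0:2 pp1:2
Op 2: fork(P0) -> P2. 2 ppages; refcounts: pp0:3 pp1:3
Op 3: fork(P1) -> P3. 2 ppages; refcounts: pp0:4 pp1:4
Op 4: read(P2, v1) -> 23. No state change.
Op 5: read(P2, v0) -> 24. No state change.
P0: v1 -> pp1 = 23
P1: v1 -> pp1 = 23
P2: v1 -> pp1 = 23
P3: v1 -> pp1 = 23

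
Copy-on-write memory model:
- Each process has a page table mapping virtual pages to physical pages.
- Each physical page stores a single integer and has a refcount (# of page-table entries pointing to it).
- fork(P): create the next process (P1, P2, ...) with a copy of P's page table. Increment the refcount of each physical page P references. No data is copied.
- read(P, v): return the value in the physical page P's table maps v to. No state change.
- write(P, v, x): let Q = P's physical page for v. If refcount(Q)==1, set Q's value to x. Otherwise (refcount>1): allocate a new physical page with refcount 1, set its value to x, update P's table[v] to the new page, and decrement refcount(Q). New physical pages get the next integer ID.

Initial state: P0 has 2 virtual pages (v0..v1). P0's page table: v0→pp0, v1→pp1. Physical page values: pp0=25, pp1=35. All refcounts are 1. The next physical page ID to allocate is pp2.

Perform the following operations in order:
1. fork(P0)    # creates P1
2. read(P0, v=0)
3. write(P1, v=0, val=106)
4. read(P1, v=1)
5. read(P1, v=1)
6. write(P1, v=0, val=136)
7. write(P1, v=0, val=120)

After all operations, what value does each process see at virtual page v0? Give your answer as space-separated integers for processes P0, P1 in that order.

Answer: 25 120

Derivation:
Op 1: fork(P0) -> P1. 2 ppages; refcounts: pp0:2 pp1:2
Op 2: read(P0, v0) -> 25. No state change.
Op 3: write(P1, v0, 106). refcount(pp0)=2>1 -> COPY to pp2. 3 ppages; refcounts: pp0:1 pp1:2 pp2:1
Op 4: read(P1, v1) -> 35. No state change.
Op 5: read(P1, v1) -> 35. No state change.
Op 6: write(P1, v0, 136). refcount(pp2)=1 -> write in place. 3 ppages; refcounts: pp0:1 pp1:2 pp2:1
Op 7: write(P1, v0, 120). refcount(pp2)=1 -> write in place. 3 ppages; refcounts: pp0:1 pp1:2 pp2:1
P0: v0 -> pp0 = 25
P1: v0 -> pp2 = 120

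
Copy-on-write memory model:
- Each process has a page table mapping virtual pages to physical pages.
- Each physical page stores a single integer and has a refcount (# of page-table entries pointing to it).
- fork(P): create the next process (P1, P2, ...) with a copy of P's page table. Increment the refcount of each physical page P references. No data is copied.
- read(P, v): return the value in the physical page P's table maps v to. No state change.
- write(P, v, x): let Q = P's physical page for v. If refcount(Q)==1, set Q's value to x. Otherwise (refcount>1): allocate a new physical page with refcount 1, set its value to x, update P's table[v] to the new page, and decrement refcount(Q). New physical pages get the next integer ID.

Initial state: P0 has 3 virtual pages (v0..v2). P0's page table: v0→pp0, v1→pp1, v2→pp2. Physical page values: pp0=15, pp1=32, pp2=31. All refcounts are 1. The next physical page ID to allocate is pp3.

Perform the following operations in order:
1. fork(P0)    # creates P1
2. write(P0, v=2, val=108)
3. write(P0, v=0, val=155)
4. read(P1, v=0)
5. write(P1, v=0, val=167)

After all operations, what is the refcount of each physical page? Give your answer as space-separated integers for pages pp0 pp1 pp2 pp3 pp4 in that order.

Op 1: fork(P0) -> P1. 3 ppages; refcounts: pp0:2 pp1:2 pp2:2
Op 2: write(P0, v2, 108). refcount(pp2)=2>1 -> COPY to pp3. 4 ppages; refcounts: pp0:2 pp1:2 pp2:1 pp3:1
Op 3: write(P0, v0, 155). refcount(pp0)=2>1 -> COPY to pp4. 5 ppages; refcounts: pp0:1 pp1:2 pp2:1 pp3:1 pp4:1
Op 4: read(P1, v0) -> 15. No state change.
Op 5: write(P1, v0, 167). refcount(pp0)=1 -> write in place. 5 ppages; refcounts: pp0:1 pp1:2 pp2:1 pp3:1 pp4:1

Answer: 1 2 1 1 1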